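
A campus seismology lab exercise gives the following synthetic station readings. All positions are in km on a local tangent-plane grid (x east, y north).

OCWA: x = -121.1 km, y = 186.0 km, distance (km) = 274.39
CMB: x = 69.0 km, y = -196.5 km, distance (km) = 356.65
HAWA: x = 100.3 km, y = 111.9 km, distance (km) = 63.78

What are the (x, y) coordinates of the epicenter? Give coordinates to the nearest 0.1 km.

Circle about each station: (x + 121.1)² + (y − 186.0)² = 274.39²; (x − 69.0)² + (y + 196.5)² = 356.65²; (x − 100.3)² + (y − 111.9)² = 63.78².
Subtracting the OCWA equation from the CMB and HAWA equations removes the quadratic terms:
380.2 x − 765.0 y = -57797.31
442.8 x − 148.2 y = 44542.47
Solving the 2×2 system: x ≈ 151.0, y ≈ 150.6 km.
Check against OCWA (with the unrounded x, y): √((x + 121.1)²+(y − 186.0)²) = 274.39 ≈ 274.39 km. ✓

151.0 km east, 150.6 km north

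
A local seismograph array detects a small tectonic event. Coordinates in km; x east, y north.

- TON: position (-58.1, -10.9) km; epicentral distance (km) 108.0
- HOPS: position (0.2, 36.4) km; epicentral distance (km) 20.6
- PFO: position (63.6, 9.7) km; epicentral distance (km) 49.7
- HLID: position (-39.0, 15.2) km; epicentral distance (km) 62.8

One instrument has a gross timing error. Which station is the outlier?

Solve using three stations at a time. Using HOPS, PFO, HLID (subtract circle equations pairwise → linear system) gives (x, y) ≈ (20.7, 34.7).
Distances from that point to each station vs reported:
  TON: calculated 91.0 vs reported 108.0 → residual 17.0 km
  HOPS: calculated 20.5 vs reported 20.6 → residual 0.1 km
  PFO: calculated 49.7 vs reported 49.7 → residual 0.0 km
  HLID: calculated 62.8 vs reported 62.8 → residual 0.0 km
HOPS, PFO, HLID are mutually consistent (residuals ≈ 0); TON is off by 17.0 km.

TON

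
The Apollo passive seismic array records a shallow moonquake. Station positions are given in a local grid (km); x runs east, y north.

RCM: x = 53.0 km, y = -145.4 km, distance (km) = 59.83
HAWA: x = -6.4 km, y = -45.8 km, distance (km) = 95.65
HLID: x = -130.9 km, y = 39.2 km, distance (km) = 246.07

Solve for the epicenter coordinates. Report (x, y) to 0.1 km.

Circle about each station: (x − 53.0)² + (y + 145.4)² = 59.83²; (x + 6.4)² + (y + 45.8)² = 95.65²; (x + 130.9)² + (y − 39.2)² = 246.07².
Subtracting the RCM equation from the HAWA and HLID equations removes the quadratic terms:
-118.8 x + 199.2 y = -27380.85
-367.8 x + 369.2 y = -62249.53
Solving the 2×2 system: x ≈ 77.9, y ≈ -91.0 km.

x ≈ 77.9 km, y ≈ -91.0 km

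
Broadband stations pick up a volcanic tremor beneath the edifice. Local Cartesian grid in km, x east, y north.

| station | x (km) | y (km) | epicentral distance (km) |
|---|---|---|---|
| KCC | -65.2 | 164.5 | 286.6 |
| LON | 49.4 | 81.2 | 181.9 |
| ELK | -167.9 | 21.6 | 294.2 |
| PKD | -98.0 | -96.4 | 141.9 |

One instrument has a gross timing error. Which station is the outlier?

ELK

Solve using three stations at a time. Using KCC, LON, PKD (subtract circle equations pairwise → linear system) gives (x, y) ≈ (43.7, -100.5).
Distances from that point to each station vs reported:
  KCC: calculated 286.6 vs reported 286.6 → residual 0.0 km
  LON: calculated 181.8 vs reported 181.9 → residual 0.1 km
  ELK: calculated 244.4 vs reported 294.2 → residual 49.8 km
  PKD: calculated 141.8 vs reported 141.9 → residual 0.1 km
KCC, LON, PKD are mutually consistent (residuals ≈ 0); ELK is off by 49.8 km.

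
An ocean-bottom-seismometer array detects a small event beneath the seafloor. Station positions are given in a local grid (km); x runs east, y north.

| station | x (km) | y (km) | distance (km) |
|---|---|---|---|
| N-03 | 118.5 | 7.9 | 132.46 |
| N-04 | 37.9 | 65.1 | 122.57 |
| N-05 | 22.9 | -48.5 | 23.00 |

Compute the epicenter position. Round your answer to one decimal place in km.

0.1 km east, -51.5 km north

Circle about each station: (x − 118.5)² + (y − 7.9)² = 132.46²; (x − 37.9)² + (y − 65.1)² = 122.57²; (x − 22.9)² + (y + 48.5)² = 23.00².
Subtracting the N-03 equation from the N-04 and N-05 equations removes the quadratic terms:
-161.2 x + 114.4 y = -5907.99
-191.2 x − 112.8 y = 5788.65
Solving the 2×2 system: x ≈ 0.1, y ≈ -51.5 km.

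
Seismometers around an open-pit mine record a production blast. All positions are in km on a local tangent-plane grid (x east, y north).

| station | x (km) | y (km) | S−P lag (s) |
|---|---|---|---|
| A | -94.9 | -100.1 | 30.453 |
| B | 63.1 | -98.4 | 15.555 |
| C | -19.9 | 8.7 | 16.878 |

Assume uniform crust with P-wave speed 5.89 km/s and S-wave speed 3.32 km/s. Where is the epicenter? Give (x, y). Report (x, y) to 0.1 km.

Distance from S−P lag: d = Δt · v_P v_S / (v_P − v_S) = Δt · (5.89·3.32)/(5.89−3.32) ≈ 7.6089·Δt.
So d_A = 231.71, d_B = 118.36, d_C = 128.42 km.
Circle about each station: (x + 94.9)² + (y + 100.1)² = 231.71²; (x − 63.1)² + (y + 98.4)² = 118.36²; (x + 19.9)² + (y − 8.7)² = 128.42².
Subtracting the A equation from the B and C equations removes the quadratic terms:
316.0 x + 3.4 y = 34318.58
150.0 x + 217.6 y = 18643.51
Solving the 2×2 system: x ≈ 108.5, y ≈ 10.9 km.

(108.5, 10.9)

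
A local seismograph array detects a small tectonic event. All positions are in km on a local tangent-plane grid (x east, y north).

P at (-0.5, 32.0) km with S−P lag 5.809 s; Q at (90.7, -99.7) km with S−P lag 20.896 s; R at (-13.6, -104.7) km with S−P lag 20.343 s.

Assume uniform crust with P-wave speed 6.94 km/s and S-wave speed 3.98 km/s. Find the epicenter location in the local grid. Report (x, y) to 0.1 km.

Distance from S−P lag: d = Δt · v_P v_S / (v_P − v_S) = Δt · (6.94·3.98)/(6.94−3.98) ≈ 9.3315·Δt.
So d_P = 54.21, d_Q = 194.99, d_R = 189.83 km.
Circle about each station: (x + 0.5)² + (y − 32.0)² = 54.21²; (x − 90.7)² + (y + 99.7)² = 194.99²; (x + 13.6)² + (y + 104.7)² = 189.83².
Subtracting pairs of circle equations eliminates x²+y² and gives linear equations (the radical axes):
182.4 x − 263.4 y = -17940.05
-26.2 x − 273.4 y = -22973.90
Solving the 2×2 system: x ≈ 20.2, y ≈ 82.1 km.

20.2 km east, 82.1 km north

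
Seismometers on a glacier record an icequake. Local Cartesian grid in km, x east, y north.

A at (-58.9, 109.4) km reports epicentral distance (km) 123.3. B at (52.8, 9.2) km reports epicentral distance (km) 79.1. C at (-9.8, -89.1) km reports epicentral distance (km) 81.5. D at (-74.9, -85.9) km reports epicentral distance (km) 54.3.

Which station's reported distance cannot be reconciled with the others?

Solve using three stations at a time. Using A, B, C (subtract circle equations pairwise → linear system) gives (x, y) ≈ (-24.2, -8.9).
Distances from that point to each station vs reported:
  A: calculated 123.3 vs reported 123.3 → residual 0.0 km
  B: calculated 79.1 vs reported 79.1 → residual 0.0 km
  C: calculated 81.5 vs reported 81.5 → residual 0.0 km
  D: calculated 92.2 vs reported 54.3 → residual 37.9 km
A, B, C are mutually consistent (residuals ≈ 0); D is off by 37.9 km.

D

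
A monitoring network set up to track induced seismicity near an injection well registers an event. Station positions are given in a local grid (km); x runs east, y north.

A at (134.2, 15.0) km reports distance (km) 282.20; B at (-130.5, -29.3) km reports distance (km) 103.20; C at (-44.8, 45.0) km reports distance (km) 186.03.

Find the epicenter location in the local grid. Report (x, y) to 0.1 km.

-107.9 km east, -130.0 km north

Circle about each station: (x − 134.2)² + (y − 15.0)² = 282.20²; (x + 130.5)² + (y + 29.3)² = 103.20²; (x + 44.8)² + (y − 45.0)² = 186.03².
Subtracting the A equation from the B and C equations removes the quadratic terms:
-529.4 x − 88.6 y = 68640.70
-358.0 x + 60.0 y = 30827.08
Solving the 2×2 system: x ≈ -107.9, y ≈ -130.0 km.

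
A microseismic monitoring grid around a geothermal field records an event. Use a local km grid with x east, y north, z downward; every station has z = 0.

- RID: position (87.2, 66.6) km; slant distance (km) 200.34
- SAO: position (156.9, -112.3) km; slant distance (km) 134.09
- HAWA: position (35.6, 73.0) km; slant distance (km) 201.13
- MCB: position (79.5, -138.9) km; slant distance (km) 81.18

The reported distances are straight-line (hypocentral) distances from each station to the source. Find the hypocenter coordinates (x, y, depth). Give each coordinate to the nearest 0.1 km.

(41.4, -116.2, 68.0)

Each station gives a sphere (x−x_i)² + (y−y_i)² + z² = d_i² (stations at z=0).
Subtracting the RID sphere from SAO and HAWA: z² cancels, leaving linear equations in x and y:
139.4 x − 357.8 y = 47345.49
-103.2 x + 12.8 y = -5760.20
Solving: x ≈ 41.404, y ≈ -116.193 km (keep extra digits for the depth step; rounded: 41.4, -116.2).
Then from the RID sphere: z² = 200.34² − (x − 87.2)² − (y − 66.6)² with x = 41.404, y = -116.193, so z ≈ 68.011 ≈ 68.0 km.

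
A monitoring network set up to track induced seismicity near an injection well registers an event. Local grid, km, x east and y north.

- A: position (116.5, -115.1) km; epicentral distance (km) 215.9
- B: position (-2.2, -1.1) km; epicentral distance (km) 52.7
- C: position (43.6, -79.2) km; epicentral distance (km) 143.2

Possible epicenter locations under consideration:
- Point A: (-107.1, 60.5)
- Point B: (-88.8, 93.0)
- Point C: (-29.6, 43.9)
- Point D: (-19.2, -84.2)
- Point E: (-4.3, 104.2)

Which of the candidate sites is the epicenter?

Point C

For each candidate, compare |candidate − station| to the reported distance:
Point A: residuals A 68.4, B 68.9, C 62.3 → max 68.9 km
Point B: residuals A 76.4, B 75.2, C 74.0 → max 76.4 km
Point C: residuals A 0.0, B 0.0, C 0.0 → max 0.0 km
Point D: residuals A 76.7, B 32.1, C 80.2 → max 80.2 km
Point E: residuals A 34.5, B 52.6, C 46.4 → max 52.6 km
Only Point C has all residuals ≈ 0.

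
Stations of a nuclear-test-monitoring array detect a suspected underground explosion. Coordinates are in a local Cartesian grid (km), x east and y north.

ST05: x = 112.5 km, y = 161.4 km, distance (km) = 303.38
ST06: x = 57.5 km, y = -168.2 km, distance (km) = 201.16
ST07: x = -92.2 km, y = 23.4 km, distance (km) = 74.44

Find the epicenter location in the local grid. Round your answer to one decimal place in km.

x ≈ -105.2 km, y ≈ -49.9 km

Circle about each station: (x − 112.5)² + (y − 161.4)² = 303.38²; (x − 57.5)² + (y + 168.2)² = 201.16²; (x + 92.2)² + (y − 23.4)² = 74.44².
Subtracting the ST05 equation from the ST06 and ST07 equations removes the quadratic terms:
-110.0 x − 659.2 y = 44465.36
-409.4 x − 276.0 y = 56840.30
Solving the 2×2 system: x ≈ -105.2, y ≈ -49.9 km.
Check against ST05 (with the unrounded x, y): √((x − 112.5)²+(y − 161.4)²) = 303.38 ≈ 303.38 km. ✓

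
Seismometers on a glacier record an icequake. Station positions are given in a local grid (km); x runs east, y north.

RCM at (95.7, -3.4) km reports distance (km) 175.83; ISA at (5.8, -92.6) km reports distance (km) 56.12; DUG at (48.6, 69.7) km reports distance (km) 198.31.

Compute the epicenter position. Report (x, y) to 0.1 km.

Circle about each station: (x − 95.7)² + (y + 3.4)² = 175.83²; (x − 5.8)² + (y + 92.6)² = 56.12²; (x − 48.6)² + (y − 69.7)² = 198.31².
Subtracting the RCM equation from the ISA and DUG equations removes the quadratic terms:
-179.8 x − 178.4 y = 27205.08
-94.2 x + 146.2 y = -10360.67
Solving the 2×2 system: x ≈ -49.4, y ≈ -102.7 km.
Check against RCM (with the unrounded x, y): √((x − 95.7)²+(y + 3.4)²) = 175.83 ≈ 175.83 km. ✓

(-49.4, -102.7)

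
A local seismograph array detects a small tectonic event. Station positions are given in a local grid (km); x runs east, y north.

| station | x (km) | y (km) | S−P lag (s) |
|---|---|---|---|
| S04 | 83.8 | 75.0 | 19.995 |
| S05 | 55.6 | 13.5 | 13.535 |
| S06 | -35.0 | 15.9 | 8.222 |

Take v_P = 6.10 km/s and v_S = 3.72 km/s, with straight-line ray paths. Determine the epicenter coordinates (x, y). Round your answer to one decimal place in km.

x ≈ -49.7 km, y ≈ -61.1 km

Distance from S−P lag: d = Δt · v_P v_S / (v_P − v_S) = Δt · (6.10·3.72)/(6.10−3.72) ≈ 9.5345·Δt.
So d_S04 = 190.64, d_S05 = 129.05, d_S06 = 78.39 km.
Circle about each station: (x − 83.8)² + (y − 75.0)² = 190.64²; (x − 55.6)² + (y − 13.5)² = 129.05²; (x + 35.0)² + (y − 15.9)² = 78.39².
Subtracting pairs of circle equations eliminates x²+y² and gives linear equations (the radical axes):
-56.4 x − 123.0 y = 10315.88
-237.6 x − 118.2 y = 19028.99
Solving the 2×2 system: x ≈ -49.7, y ≈ -61.1 km.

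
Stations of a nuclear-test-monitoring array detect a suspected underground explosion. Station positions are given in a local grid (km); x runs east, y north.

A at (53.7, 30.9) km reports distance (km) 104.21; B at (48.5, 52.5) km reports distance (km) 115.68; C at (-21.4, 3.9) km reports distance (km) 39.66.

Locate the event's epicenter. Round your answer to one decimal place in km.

-26.7 km east, -35.4 km north

Circle about each station: (x − 53.7)² + (y − 30.9)² = 104.21²; (x − 48.5)² + (y − 52.5)² = 115.68²; (x + 21.4)² + (y − 3.9)² = 39.66².
Subtracting the A equation from the B and C equations removes the quadratic terms:
-10.4 x + 43.2 y = -1252.14
-150.2 x − 54.0 y = 5921.48
Solving the 2×2 system: x ≈ -26.7, y ≈ -35.4 km.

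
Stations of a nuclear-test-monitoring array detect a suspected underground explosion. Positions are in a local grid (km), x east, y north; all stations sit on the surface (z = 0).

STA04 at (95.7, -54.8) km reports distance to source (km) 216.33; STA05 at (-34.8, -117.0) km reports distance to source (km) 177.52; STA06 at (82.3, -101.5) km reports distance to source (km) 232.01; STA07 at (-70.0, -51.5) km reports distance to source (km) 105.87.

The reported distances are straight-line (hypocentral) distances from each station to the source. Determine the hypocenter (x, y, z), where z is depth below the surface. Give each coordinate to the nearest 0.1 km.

x ≈ -92.5 km, y ≈ 49.2 km, depth ≈ 23.7 km

Each station gives a sphere (x−x_i)² + (y−y_i)² + z² = d_i² (stations at z=0).
Subtracting the STA04 sphere from STA05 and STA06: z² cancels, leaving linear equations in x and y:
-261.0 x − 124.4 y = 18023.83
-26.8 x − 93.4 y = -2115.96
Solving: x ≈ -92.506, y ≈ 49.198 km (keep extra digits for the depth step; rounded: -92.5, 49.2).
Then from the STA04 sphere: z² = 216.33² − (x − 95.7)² − (y + 54.8)² with x = -92.506, y = 49.198, so z ≈ 23.698 ≈ 23.7 km.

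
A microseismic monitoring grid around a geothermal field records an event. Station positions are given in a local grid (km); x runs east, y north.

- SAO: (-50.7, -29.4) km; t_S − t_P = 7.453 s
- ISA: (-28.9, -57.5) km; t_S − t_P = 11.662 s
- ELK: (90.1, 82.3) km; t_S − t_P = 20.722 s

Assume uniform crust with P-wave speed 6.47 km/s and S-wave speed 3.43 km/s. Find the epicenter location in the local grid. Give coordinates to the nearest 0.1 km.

x ≈ -49.9 km, y ≈ 25.0 km

Distance from S−P lag: d = Δt · v_P v_S / (v_P − v_S) = Δt · (6.47·3.43)/(6.47−3.43) ≈ 7.3000·Δt.
So d_SAO = 54.41, d_ISA = 85.13, d_ELK = 151.27 km.
Circle about each station: (x + 50.7)² + (y + 29.4)² = 54.41²; (x + 28.9)² + (y + 57.5)² = 85.13²; (x − 90.1)² + (y − 82.3)² = 151.27².
Subtracting the SAO equation from the ISA and ELK equations removes the quadratic terms:
43.6 x − 56.2 y = -3580.06
281.6 x + 223.4 y = -8465.71
Solving the 2×2 system: x ≈ -49.9, y ≈ 25.0 km.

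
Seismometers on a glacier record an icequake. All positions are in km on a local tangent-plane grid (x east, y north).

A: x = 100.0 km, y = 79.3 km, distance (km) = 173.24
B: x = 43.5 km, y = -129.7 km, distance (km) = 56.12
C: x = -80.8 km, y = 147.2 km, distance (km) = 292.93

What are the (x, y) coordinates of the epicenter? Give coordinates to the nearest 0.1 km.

Circle about each station: (x − 100.0)² + (y − 79.3)² = 173.24²; (x − 43.5)² + (y + 129.7)² = 56.12²; (x + 80.8)² + (y − 147.2)² = 292.93².
Subtracting the A equation from the B and C equations removes the quadratic terms:
-113.0 x − 418.0 y = 29288.49
-361.6 x + 135.8 y = -43887.90
Solving the 2×2 system: x ≈ 86.3, y ≈ -93.4 km.

x ≈ 86.3 km, y ≈ -93.4 km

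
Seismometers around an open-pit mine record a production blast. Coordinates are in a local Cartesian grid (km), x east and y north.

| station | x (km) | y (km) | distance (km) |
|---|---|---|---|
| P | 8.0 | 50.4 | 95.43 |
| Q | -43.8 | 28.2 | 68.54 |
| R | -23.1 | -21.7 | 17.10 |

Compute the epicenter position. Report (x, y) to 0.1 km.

Circle about each station: (x − 8.0)² + (y − 50.4)² = 95.43²; (x + 43.8)² + (y − 28.2)² = 68.54²; (x + 23.1)² + (y + 21.7)² = 17.10².
Subtracting the P equation from the Q and R equations removes the quadratic terms:
-103.6 x − 44.4 y = 4518.67
-62.2 x − 144.2 y = 7214.81
Solving the 2×2 system: x ≈ -27.2, y ≈ -38.3 km.
Check against P (with the unrounded x, y): √((x − 8.0)²+(y − 50.4)²) = 95.43 ≈ 95.43 km. ✓

x ≈ -27.2 km, y ≈ -38.3 km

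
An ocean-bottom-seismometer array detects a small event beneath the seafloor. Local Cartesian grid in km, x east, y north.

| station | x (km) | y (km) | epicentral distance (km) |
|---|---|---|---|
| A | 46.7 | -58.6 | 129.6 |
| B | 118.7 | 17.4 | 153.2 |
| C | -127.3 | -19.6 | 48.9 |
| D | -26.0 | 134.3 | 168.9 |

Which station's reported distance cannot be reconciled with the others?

B

Solve using three stations at a time. Using A, C, D (subtract circle equations pairwise → linear system) gives (x, y) ≈ (-78.8, -26.2).
Distances from that point to each station vs reported:
  A: calculated 129.6 vs reported 129.6 → residual 0.0 km
  B: calculated 202.2 vs reported 153.2 → residual 49.0 km
  C: calculated 48.9 vs reported 48.9 → residual 0.0 km
  D: calculated 168.9 vs reported 168.9 → residual 0.0 km
A, C, D are mutually consistent (residuals ≈ 0); B is off by 49.0 km.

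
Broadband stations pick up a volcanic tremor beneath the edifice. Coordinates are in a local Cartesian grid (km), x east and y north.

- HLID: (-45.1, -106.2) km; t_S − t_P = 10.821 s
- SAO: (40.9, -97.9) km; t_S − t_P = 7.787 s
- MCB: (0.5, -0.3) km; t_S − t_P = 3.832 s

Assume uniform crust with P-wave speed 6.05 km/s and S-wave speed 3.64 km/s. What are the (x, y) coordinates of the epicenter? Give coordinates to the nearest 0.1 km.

18.4 km east, -30.4 km north

Distance from S−P lag: d = Δt · v_P v_S / (v_P − v_S) = Δt · (6.05·3.64)/(6.05−3.64) ≈ 9.1378·Δt.
So d_HLID = 98.88, d_SAO = 71.16, d_MCB = 35.02 km.
Circle about each station: (x + 45.1)² + (y + 106.2)² = 98.88²; (x − 40.9)² + (y + 97.9)² = 71.16²; (x − 0.5)² + (y + 0.3)² = 35.02².
Subtracting pairs of circle equations eliminates x²+y² and gives linear equations (the radical axes):
172.0 x + 16.6 y = 2658.28
91.2 x + 211.8 y = -4761.26
Solving the 2×2 system: x ≈ 18.4, y ≈ -30.4 km.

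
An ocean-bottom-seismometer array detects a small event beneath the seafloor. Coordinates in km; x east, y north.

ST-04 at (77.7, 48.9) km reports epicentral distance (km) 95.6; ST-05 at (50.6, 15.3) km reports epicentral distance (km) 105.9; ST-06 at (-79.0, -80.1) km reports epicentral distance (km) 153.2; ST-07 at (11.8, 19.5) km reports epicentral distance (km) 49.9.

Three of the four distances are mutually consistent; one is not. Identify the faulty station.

Solve using three stations at a time. Using ST-04, ST-06, ST-07 (subtract circle equations pairwise → linear system) gives (x, y) ≈ (-17.3, 60.1).
Distances from that point to each station vs reported:
  ST-04: calculated 95.6 vs reported 95.6 → residual 0.0 km
  ST-05: calculated 81.3 vs reported 105.9 → residual 24.6 km
  ST-06: calculated 153.2 vs reported 153.2 → residual 0.0 km
  ST-07: calculated 50.0 vs reported 49.9 → residual 0.1 km
ST-04, ST-06, ST-07 are mutually consistent (residuals ≈ 0); ST-05 is off by 24.6 km.

ST-05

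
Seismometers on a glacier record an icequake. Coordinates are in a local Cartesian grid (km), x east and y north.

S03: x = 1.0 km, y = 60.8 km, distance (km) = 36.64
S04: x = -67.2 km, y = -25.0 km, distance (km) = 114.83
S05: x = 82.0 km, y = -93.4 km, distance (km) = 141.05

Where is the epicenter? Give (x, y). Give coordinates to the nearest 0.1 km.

x ≈ 29.2 km, y ≈ 37.4 km

Circle about each station: (x − 1.0)² + (y − 60.8)² = 36.64²; (x + 67.2)² + (y + 25.0)² = 114.83²; (x − 82.0)² + (y + 93.4)² = 141.05².
Subtracting the S03 equation from the S04 and S05 equations removes the quadratic terms:
-136.4 x − 171.6 y = -10400.24
162.0 x − 308.4 y = -6802.69
Solving the 2×2 system: x ≈ 29.2, y ≈ 37.4 km.
Check against S03 (with the unrounded x, y): √((x − 1.0)²+(y − 60.8)²) = 36.65 ≈ 36.64 km. ✓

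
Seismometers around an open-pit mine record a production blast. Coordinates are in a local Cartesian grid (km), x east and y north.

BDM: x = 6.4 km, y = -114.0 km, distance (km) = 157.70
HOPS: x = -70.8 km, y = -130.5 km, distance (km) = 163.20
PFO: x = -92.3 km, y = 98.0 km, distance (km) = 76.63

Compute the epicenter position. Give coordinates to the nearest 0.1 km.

Circle about each station: (x − 6.4)² + (y + 114.0)² = 157.70²; (x + 70.8)² + (y + 130.5)² = 163.20²; (x + 92.3)² + (y − 98.0)² = 76.63².
Subtracting the BDM equation from the HOPS and PFO equations removes the quadratic terms:
-154.4 x − 33.0 y = 7240.98
-197.4 x + 424.0 y = 24083.46
Solving the 2×2 system: x ≈ -53.7, y ≈ 31.8 km.

(-53.7, 31.8)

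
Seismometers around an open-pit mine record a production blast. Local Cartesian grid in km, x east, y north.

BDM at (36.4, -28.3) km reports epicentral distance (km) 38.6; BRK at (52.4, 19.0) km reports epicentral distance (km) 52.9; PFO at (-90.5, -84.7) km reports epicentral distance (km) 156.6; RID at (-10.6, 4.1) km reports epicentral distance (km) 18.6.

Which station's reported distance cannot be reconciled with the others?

Solve using three stations at a time. Using BDM, BRK, RID (subtract circle equations pairwise → linear system) gives (x, y) ≈ (5.4, -5.3).
Distances from that point to each station vs reported:
  BDM: calculated 38.6 vs reported 38.6 → residual 0.0 km
  BRK: calculated 52.9 vs reported 52.9 → residual 0.0 km
  PFO: calculated 124.5 vs reported 156.6 → residual 32.1 km
  RID: calculated 18.6 vs reported 18.6 → residual 0.0 km
BDM, BRK, RID are mutually consistent (residuals ≈ 0); PFO is off by 32.1 km.

PFO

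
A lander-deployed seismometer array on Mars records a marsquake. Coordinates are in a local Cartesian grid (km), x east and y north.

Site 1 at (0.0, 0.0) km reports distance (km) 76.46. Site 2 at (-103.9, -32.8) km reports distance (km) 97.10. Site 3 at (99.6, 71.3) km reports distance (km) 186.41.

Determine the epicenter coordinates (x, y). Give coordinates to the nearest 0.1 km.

Circle about each station: x² + y² = 76.46²; (x + 103.9)² + (y + 32.8)² = 97.10²; (x − 99.6)² + (y − 71.3)² = 186.41².
Subtracting the Site 1 equation from the Site 2 and Site 3 equations removes the quadratic terms:
-207.8 x − 65.6 y = 8288.77
199.2 x + 142.6 y = -13898.71
Solving the 2×2 system: x ≈ -16.3, y ≈ -74.7 km.

(-16.3, -74.7)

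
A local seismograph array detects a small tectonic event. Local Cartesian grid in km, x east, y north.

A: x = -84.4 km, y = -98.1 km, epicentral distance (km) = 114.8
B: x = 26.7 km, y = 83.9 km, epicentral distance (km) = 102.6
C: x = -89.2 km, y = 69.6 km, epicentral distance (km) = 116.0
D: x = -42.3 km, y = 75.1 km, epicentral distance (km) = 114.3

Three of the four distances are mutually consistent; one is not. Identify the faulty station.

Solve using three stations at a time. Using A, B, C (subtract circle equations pairwise → linear system) gives (x, y) ≈ (-7.6, -12.8).
Distances from that point to each station vs reported:
  A: calculated 114.8 vs reported 114.8 → residual 0.0 km
  B: calculated 102.6 vs reported 102.6 → residual 0.0 km
  C: calculated 116.0 vs reported 116.0 → residual 0.0 km
  D: calculated 94.5 vs reported 114.3 → residual 19.8 km
A, B, C are mutually consistent (residuals ≈ 0); D is off by 19.8 km.

D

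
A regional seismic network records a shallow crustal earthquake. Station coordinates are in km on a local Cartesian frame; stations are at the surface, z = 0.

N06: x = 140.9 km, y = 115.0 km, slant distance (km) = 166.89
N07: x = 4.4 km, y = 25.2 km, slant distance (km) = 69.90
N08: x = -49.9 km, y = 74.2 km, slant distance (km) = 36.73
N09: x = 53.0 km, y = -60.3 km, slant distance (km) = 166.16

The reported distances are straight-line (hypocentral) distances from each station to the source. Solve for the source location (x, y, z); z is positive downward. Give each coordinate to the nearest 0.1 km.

Each station gives a sphere (x−x_i)² + (y−y_i)² + z² = d_i² (stations at z=0).
Subtracting the N06 sphere from N07 and N08: z² cancels, leaving linear equations in x and y:
-273.0 x − 179.6 y = -9457.15
-381.6 x − 81.6 y = 1421.02
Solving: x ≈ -22.200, y ≈ 86.401 km (keep extra digits for the depth step; rounded: -22.2, 86.4).
Then from the N06 sphere: z² = 166.89² − (x − 140.9)² − (y − 115.0)² with x = -22.200, y = 86.401, so z ≈ 20.803 ≈ 20.8 km.

(-22.2, 86.4, 20.8)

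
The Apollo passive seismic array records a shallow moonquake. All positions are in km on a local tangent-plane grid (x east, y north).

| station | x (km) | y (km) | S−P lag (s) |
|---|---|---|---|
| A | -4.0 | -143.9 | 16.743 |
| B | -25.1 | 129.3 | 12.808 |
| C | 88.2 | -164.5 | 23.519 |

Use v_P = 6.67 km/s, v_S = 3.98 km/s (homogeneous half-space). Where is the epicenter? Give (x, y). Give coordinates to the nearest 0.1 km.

Distance from S−P lag: d = Δt · v_P v_S / (v_P − v_S) = Δt · (6.67·3.98)/(6.67−3.98) ≈ 9.8686·Δt.
So d_A = 165.23, d_B = 126.40, d_C = 232.10 km.
Circle about each station: (x + 4.0)² + (y + 143.9)² = 165.23²; (x + 25.1)² + (y − 129.3)² = 126.40²; (x − 88.2)² + (y + 164.5)² = 232.10².
Subtracting the A equation from the B and C equations removes the quadratic terms:
-42.2 x + 546.4 y = 7949.28
184.4 x − 41.2 y = -12453.18
Solving the 2×2 system: x ≈ -65.4, y ≈ 9.5 km.

(-65.4, 9.5)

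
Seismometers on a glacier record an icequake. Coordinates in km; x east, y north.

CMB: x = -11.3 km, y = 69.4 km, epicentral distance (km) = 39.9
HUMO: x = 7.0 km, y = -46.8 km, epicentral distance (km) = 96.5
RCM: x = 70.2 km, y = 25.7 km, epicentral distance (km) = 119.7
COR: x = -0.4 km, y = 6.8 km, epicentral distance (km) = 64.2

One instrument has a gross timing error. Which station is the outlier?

Solve using three stations at a time. Using CMB, RCM, COR (subtract circle equations pairwise → linear system) gives (x, y) ≈ (-46.7, 51.2).
Distances from that point to each station vs reported:
  CMB: calculated 39.8 vs reported 39.9 → residual 0.1 km
  HUMO: calculated 111.8 vs reported 96.5 → residual 15.3 km
  RCM: calculated 119.7 vs reported 119.7 → residual 0.0 km
  COR: calculated 64.2 vs reported 64.2 → residual 0.0 km
CMB, RCM, COR are mutually consistent (residuals ≈ 0); HUMO is off by 15.3 km.

HUMO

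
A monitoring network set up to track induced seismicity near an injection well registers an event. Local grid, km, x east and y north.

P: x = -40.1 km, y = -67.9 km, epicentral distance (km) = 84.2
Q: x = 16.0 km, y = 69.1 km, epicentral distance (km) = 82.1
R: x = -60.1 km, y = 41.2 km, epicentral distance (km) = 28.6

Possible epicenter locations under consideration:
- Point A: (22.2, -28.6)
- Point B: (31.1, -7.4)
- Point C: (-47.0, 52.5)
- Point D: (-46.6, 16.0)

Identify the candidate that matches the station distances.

Point D

For each candidate, compare |candidate − station| to the reported distance:
Point A: residuals P 10.5, Q 15.8, R 79.3 → max 79.3 km
Point B: residuals P 9.2, Q 4.1, R 74.7 → max 74.7 km
Point C: residuals P 36.4, Q 16.9, R 11.3 → max 36.4 km
Point D: residuals P 0.0, Q 0.0, R 0.0 → max 0.0 km
Only Point D has all residuals ≈ 0.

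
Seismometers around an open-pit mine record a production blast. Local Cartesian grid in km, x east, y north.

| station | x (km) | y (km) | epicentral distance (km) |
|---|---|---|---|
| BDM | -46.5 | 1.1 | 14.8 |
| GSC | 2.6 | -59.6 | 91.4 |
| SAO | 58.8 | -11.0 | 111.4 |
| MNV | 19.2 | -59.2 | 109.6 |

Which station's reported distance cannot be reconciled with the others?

Solve using three stations at a time. Using BDM, GSC, SAO (subtract circle equations pairwise → linear system) gives (x, y) ≈ (-49.4, 15.6).
Distances from that point to each station vs reported:
  BDM: calculated 14.8 vs reported 14.8 → residual 0.0 km
  GSC: calculated 91.4 vs reported 91.4 → residual 0.0 km
  SAO: calculated 111.4 vs reported 111.4 → residual 0.0 km
  MNV: calculated 101.5 vs reported 109.6 → residual 8.1 km
BDM, GSC, SAO are mutually consistent (residuals ≈ 0); MNV is off by 8.1 km.

MNV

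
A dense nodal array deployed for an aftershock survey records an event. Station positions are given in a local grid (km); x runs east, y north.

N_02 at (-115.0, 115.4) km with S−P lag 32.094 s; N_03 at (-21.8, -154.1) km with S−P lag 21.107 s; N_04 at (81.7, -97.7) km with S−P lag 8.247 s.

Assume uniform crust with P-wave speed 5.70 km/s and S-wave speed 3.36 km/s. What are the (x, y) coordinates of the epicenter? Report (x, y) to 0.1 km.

Distance from S−P lag: d = Δt · v_P v_S / (v_P − v_S) = Δt · (5.70·3.36)/(5.70−3.36) ≈ 8.1846·Δt.
So d_N_02 = 262.68, d_N_03 = 172.75, d_N_04 = 67.50 km.
Circle about each station: (x + 115.0)² + (y − 115.4)² = 262.68²; (x + 21.8)² + (y + 154.1)² = 172.75²; (x − 81.7)² + (y + 97.7)² = 67.50².
Subtracting the N_02 equation from the N_03 and N_04 equations removes the quadratic terms:
186.4 x − 539.0 y = 36838.11
393.4 x − 426.2 y = 54122.55
Solving the 2×2 system: x ≈ 101.6, y ≈ -33.2 km.
Check against N_02 (with the unrounded x, y): √((x + 115.0)²+(y − 115.4)²) = 262.68 ≈ 262.68 km. ✓

101.6 km east, -33.2 km north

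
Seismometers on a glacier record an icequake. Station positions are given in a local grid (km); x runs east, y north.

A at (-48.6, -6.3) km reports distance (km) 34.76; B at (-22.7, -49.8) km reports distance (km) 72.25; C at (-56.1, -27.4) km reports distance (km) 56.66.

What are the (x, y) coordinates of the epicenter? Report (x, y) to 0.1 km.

Circle about each station: (x + 48.6)² + (y + 6.3)² = 34.76²; (x + 22.7)² + (y + 49.8)² = 72.25²; (x + 56.1)² + (y + 27.4)² = 56.66².
Subtracting the A equation from the B and C equations removes the quadratic terms:
51.8 x − 87.0 y = -3418.12
-15.0 x − 42.2 y = -505.78
Solving the 2×2 system: x ≈ -28.7, y ≈ 22.2 km.
Check against A (with the unrounded x, y): √((x + 48.6)²+(y + 6.3)²) = 34.74 ≈ 34.76 km. ✓

x ≈ -28.7 km, y ≈ 22.2 km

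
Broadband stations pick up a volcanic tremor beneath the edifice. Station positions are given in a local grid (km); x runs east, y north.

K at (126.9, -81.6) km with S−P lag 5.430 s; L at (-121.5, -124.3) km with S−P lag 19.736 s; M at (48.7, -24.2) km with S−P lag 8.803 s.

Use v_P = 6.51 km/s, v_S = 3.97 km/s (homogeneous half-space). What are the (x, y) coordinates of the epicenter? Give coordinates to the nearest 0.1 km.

Distance from S−P lag: d = Δt · v_P v_S / (v_P − v_S) = Δt · (6.51·3.97)/(6.51−3.97) ≈ 10.1751·Δt.
So d_K = 55.25, d_L = 200.82, d_M = 89.57 km.
Circle about each station: (x − 126.9)² + (y + 81.6)² = 55.25²; (x + 121.5)² + (y + 124.3)² = 200.82²; (x − 48.7)² + (y + 24.2)² = 89.57².
Subtracting the K equation from the L and M equations removes the quadratic terms:
-496.8 x − 85.4 y = -29825.54
-156.4 x + 114.8 y = -24775.06
Solving the 2×2 system: x ≈ 78.7, y ≈ -108.6 km.

x ≈ 78.7 km, y ≈ -108.6 km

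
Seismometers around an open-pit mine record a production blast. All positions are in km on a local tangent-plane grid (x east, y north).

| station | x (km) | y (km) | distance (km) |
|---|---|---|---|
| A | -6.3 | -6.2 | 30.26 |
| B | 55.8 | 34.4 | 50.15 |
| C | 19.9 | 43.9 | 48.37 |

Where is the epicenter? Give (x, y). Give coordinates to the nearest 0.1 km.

23.9 km east, -4.3 km north

Circle about each station: (x + 6.3)² + (y + 6.2)² = 30.26²; (x − 55.8)² + (y − 34.4)² = 50.15²; (x − 19.9)² + (y − 43.9)² = 48.37².
Subtracting the A equation from the B and C equations removes the quadratic terms:
124.2 x + 81.2 y = 2619.52
52.4 x + 100.2 y = 821.10
Solving the 2×2 system: x ≈ 23.9, y ≈ -4.3 km.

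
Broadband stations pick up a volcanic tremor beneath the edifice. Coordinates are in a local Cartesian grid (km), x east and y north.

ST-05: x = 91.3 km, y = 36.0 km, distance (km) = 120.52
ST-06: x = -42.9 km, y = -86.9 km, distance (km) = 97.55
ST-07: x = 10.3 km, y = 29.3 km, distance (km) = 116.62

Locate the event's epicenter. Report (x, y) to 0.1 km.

(54.3, -78.7)

Circle about each station: (x − 91.3)² + (y − 36.0)² = 120.52²; (x + 42.9)² + (y + 86.9)² = 97.55²; (x − 10.3)² + (y − 29.3)² = 116.62².
Subtracting the ST-05 equation from the ST-06 and ST-07 equations removes the quadratic terms:
-268.4 x − 245.8 y = 4769.40
-162.0 x − 13.4 y = -7742.26
Solving the 2×2 system: x ≈ 54.3, y ≈ -78.7 km.
Check against ST-05 (with the unrounded x, y): √((x − 91.3)²+(y − 36.0)²) = 120.52 ≈ 120.52 km. ✓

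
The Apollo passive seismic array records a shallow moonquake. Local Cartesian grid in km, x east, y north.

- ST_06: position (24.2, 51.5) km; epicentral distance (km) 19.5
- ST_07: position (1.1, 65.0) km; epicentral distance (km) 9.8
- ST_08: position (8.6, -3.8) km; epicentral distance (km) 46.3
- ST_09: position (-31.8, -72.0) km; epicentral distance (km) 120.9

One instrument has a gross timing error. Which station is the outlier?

Solve using three stations at a time. Using ST_06, ST_08, ST_09 (subtract circle equations pairwise → linear system) gives (x, y) ≈ (7.3, 42.4).
Distances from that point to each station vs reported:
  ST_06: calculated 19.2 vs reported 19.5 → residual 0.3 km
  ST_07: calculated 23.5 vs reported 9.8 → residual 13.7 km
  ST_08: calculated 46.2 vs reported 46.3 → residual 0.1 km
  ST_09: calculated 120.9 vs reported 120.9 → residual 0.0 km
ST_06, ST_08, ST_09 are mutually consistent (residuals ≈ 0); ST_07 is off by 13.7 km.

ST_07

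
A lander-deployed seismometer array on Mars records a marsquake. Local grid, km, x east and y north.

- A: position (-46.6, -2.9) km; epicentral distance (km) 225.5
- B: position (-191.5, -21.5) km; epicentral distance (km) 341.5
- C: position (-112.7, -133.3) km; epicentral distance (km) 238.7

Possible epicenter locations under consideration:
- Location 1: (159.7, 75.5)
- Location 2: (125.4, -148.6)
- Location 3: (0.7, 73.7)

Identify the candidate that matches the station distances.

For each candidate, compare |candidate − station| to the reported distance:
Location 1: residuals A 4.8, B 22.8, C 104.5 → max 104.5 km
Location 2: residuals A 0.1, B 0.1, C 0.1 → max 0.1 km
Location 3: residuals A 135.5, B 127.0, C 2.7 → max 135.5 km
Only Location 2 has all residuals ≈ 0.

Location 2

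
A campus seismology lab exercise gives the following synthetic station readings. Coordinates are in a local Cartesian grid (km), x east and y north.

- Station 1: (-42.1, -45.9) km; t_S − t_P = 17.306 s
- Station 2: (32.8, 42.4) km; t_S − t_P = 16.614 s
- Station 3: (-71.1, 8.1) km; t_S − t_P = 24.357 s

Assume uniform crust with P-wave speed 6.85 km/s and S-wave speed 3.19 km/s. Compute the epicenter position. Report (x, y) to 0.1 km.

x ≈ 61.0 km, y ≈ -52.7 km

Distance from S−P lag: d = Δt · v_P v_S / (v_P − v_S) = Δt · (6.85·3.19)/(6.85−3.19) ≈ 5.9704·Δt.
So d_Station 1 = 103.32, d_Station 2 = 99.19, d_Station 3 = 145.42 km.
Circle about each station: (x + 42.1)² + (y + 45.9)² = 103.32²; (x − 32.8)² + (y − 42.4)² = 99.19²; (x + 71.1)² + (y − 8.1)² = 145.42².
Subtracting pairs of circle equations eliminates x²+y² and gives linear equations (the radical axes):
149.8 x + 176.6 y = -169.25
-58.0 x + 108.0 y = -9230.35
Solving the 2×2 system: x ≈ 61.0, y ≈ -52.7 km.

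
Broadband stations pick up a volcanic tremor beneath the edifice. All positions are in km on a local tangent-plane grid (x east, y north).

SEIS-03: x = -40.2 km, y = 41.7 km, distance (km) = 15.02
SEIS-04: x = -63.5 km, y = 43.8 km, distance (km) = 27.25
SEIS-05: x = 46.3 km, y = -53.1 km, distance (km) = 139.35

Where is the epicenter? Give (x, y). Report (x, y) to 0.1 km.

x ≈ -39.5 km, y ≈ 56.7 km

Circle about each station: (x + 40.2)² + (y − 41.7)² = 15.02²; (x + 63.5)² + (y − 43.8)² = 27.25²; (x − 46.3)² + (y + 53.1)² = 139.35².
Subtracting pairs of circle equations eliminates x²+y² and gives linear equations (the radical axes):
-46.6 x + 4.2 y = 2078.80
173.0 x − 189.6 y = -17584.45
Solving the 2×2 system: x ≈ -39.5, y ≈ 56.7 km.
Check against SEIS-03 (with the unrounded x, y): √((x + 40.2)²+(y − 41.7)²) = 15.02 ≈ 15.02 km. ✓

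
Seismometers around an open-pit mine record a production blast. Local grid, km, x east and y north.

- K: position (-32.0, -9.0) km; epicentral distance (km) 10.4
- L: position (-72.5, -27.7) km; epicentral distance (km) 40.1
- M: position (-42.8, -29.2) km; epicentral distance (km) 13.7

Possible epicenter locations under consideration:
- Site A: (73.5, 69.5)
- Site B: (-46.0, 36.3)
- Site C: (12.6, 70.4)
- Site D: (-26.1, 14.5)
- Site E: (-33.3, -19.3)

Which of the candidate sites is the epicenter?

For each candidate, compare |candidate − station| to the reported distance:
Site A: residuals K 121.1, L 135.3, M 138.8 → max 138.8 km
Site B: residuals K 37.0, L 29.2, M 51.9 → max 51.9 km
Site C: residuals K 80.7, L 89.8, M 100.3 → max 100.3 km
Site D: residuals K 13.8, L 22.6, M 33.1 → max 33.1 km
Site E: residuals K 0.0, L 0.0, M 0.0 → max 0.0 km
Only Site E has all residuals ≈ 0.

Site E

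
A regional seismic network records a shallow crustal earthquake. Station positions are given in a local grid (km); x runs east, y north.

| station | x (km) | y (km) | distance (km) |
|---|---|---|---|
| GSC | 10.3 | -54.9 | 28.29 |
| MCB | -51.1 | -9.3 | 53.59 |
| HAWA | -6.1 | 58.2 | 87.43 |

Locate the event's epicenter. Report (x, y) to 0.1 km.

Circle about each station: (x − 10.3)² + (y + 54.9)² = 28.29²; (x + 51.1)² + (y + 9.3)² = 53.59²; (x + 6.1)² + (y − 58.2)² = 87.43².
Subtracting pairs of circle equations eliminates x²+y² and gives linear equations (the radical axes):
-122.8 x + 91.2 y = -2493.96
-32.8 x + 226.2 y = -6539.33
Solving the 2×2 system: x ≈ -1.3, y ≈ -29.1 km.
Check against GSC (with the unrounded x, y): √((x − 10.3)²+(y + 54.9)²) = 28.29 ≈ 28.29 km. ✓

x ≈ -1.3 km, y ≈ -29.1 km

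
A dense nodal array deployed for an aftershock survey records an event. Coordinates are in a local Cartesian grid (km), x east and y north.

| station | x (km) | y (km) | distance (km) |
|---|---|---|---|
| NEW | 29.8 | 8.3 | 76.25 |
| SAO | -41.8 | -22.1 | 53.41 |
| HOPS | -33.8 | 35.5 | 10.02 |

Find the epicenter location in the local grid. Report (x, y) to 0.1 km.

Circle about each station: (x − 29.8)² + (y − 8.3)² = 76.25²; (x + 41.8)² + (y + 22.1)² = 53.41²; (x + 33.8)² + (y − 35.5)² = 10.02².
Subtracting pairs of circle equations eliminates x²+y² and gives linear equations (the radical axes):
-143.2 x − 60.8 y = 4240.15
-127.2 x + 54.4 y = 7159.42
Solving the 2×2 system: x ≈ -42.9, y ≈ 31.3 km.

x ≈ -42.9 km, y ≈ 31.3 km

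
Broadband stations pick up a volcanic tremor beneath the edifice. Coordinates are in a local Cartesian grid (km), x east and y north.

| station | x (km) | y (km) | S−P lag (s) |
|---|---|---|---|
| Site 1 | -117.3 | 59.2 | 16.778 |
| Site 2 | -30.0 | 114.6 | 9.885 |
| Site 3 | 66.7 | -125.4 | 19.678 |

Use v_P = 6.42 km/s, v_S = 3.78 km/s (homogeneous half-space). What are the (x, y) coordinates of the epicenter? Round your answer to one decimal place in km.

Distance from S−P lag: d = Δt · v_P v_S / (v_P − v_S) = Δt · (6.42·3.78)/(6.42−3.78) ≈ 9.1923·Δt.
So d_Site 1 = 154.23, d_Site 2 = 90.87, d_Site 3 = 180.89 km.
Circle about each station: (x + 117.3)² + (y − 59.2)² = 154.23²; (x + 30.0)² + (y − 114.6)² = 90.87²; (x − 66.7)² + (y + 125.4)² = 180.89².
Subtracting the Site 1 equation from the Site 2 and Site 3 equations removes the quadratic terms:
174.6 x + 110.8 y = 12298.77
368.0 x − 369.2 y = -6024.18
Solving the 2×2 system: x ≈ 36.8, y ≈ 53.0 km.
Check against Site 1 (with the unrounded x, y): √((x + 117.3)²+(y − 59.2)²) = 154.23 ≈ 154.23 km. ✓

36.8 km east, 53.0 km north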